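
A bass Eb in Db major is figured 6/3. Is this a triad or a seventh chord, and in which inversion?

triad, first inversion

Intervals of 6/3 above the bass form a triad; the bass is the third, so this is first inversion.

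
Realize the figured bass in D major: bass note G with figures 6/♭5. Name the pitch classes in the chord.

G, B, Db, E

The written figures 6/♭5 are shorthand for 6/5/3: the 3 is implied.
A third above G in this key is B.
A fifth above G in this key is D, lowered to Db by the flat.
A sixth above G in this key is E.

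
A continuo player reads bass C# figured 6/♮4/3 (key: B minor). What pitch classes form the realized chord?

C#, E, F, A

A third above C# in this key is E.
A fourth above C# in this key is F#, made natural (F) by the ♮ figure.
A sixth above C# in this key is A.
Together with the bass C#, this spells F augmented major seventh in second inversion.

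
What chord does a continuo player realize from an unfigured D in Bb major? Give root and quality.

D minor

An unfigured bass indicates a triad in root position.
In root position the bass is the root, so the root is D.
The chord tones are D, F, A, giving D minor.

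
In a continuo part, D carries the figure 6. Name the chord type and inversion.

triad, first inversion

6 is shorthand for 6/3.
Intervals of 6/3 above the bass form a triad; the bass is the third, so this is first inversion.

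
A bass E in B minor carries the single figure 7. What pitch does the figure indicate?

D

Counting 6 letter steps above E lands on D; in B minor, that letter is D.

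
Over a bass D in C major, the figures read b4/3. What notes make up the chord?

D, F, Gb, B

The written figures b4/3 are shorthand for 6/4/3: the 6 is implied.
A third above D in this key is F.
A fourth above D in this key is G, lowered to Gb by the flat.
A sixth above D in this key is B.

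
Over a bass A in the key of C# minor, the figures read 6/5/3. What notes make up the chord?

A third above A in this key is C#.
A fifth above A in this key is E.
A sixth above A in this key is F#.
Together with the bass A, this spells F# minor seventh in first inversion.

A, C#, E, F#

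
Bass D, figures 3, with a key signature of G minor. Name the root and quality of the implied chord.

The figures 3 indicate a triad in root position.
In root position the bass is the root, so the root is D.
The chord tones are D, F, A, giving D minor.

D minor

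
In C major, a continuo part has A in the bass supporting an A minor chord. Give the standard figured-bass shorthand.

no figures

A is the root of A minor, so the chord is in root position.
A triad in root position is figured 5/3, conventionally abbreviated (no figures — root-position triad).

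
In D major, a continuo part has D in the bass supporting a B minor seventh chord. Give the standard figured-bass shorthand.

D is the third of B minor seventh, so the chord is in first inversion.
A seventh chord in first inversion is figured 6/5/3, conventionally abbreviated 6/5.

6/5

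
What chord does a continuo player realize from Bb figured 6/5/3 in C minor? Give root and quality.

G minor seventh

The figures 6/5/3 indicate a seventh chord in first inversion.
In first inversion the root lies a sixth above the bass: a sixth above Bb in C minor is G.
The chord tones are Bb, D, F, G, giving G minor seventh.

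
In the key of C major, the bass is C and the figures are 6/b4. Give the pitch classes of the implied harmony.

C, Fb, A

A fourth above C in this key is F, lowered to Fb by the flat.
A sixth above C in this key is A.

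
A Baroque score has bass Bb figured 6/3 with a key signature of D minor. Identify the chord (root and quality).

G minor

The figures 6/3 indicate a triad in first inversion.
In first inversion the root lies a sixth above the bass: a sixth above Bb in D minor is G.
The chord tones are Bb, D, G, giving G minor.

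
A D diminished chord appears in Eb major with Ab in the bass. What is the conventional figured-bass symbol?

6/4

Ab is the fifth of D diminished, so the chord is in second inversion.
A triad in second inversion is figured 6/4, conventionally abbreviated 6/4.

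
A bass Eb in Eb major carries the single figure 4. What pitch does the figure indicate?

Counting 3 letter steps above Eb lands on A; in Eb major, that letter is Ab.

Ab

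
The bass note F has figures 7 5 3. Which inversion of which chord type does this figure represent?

seventh chord, root position

Intervals of 7/5/3 above the bass form a seventh chord; the bass is the root, so this is root position.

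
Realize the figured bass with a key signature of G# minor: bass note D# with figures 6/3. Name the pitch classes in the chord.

A third above D# in this key is F#.
A sixth above D# in this key is B.
Together with the bass D#, this spells B major in first inversion.

D#, F#, B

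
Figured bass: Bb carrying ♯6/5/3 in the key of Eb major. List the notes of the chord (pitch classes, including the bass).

Bb, D, F, G#

A third above Bb in this key is D.
A fifth above Bb in this key is F.
A sixth above Bb in this key is G, raised to G# by the sharp.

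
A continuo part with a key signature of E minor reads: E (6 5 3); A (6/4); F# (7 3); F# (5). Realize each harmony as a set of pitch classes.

E (6/5/3): E, G, B, C.
A (6/4): A, D, F#.
F# (7/5/3): F#, A, C, E.
F# (5/3): F#, A, C.

E, G, B, C | A, D, F# | F#, A, C, E | F#, A, C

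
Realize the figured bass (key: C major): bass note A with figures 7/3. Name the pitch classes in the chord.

A, C, E, G

The written figures 7/3 are shorthand for 7/5/3: the 5 is implied.
A third above A in this key is C.
A fifth above A in this key is E.
A seventh above A in this key is G.
Together with the bass A, this spells A minor seventh in root position.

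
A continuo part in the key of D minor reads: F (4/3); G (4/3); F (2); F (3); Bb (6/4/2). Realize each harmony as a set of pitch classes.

F (6/4/3): F, A, Bb, D.
G (6/4/3): G, Bb, C, E.
F (6/4/2): F, G, Bb, D.
F (5/3): F, A, C.
Bb (6/4/2): Bb, C, E, G.

F, A, Bb, D | G, Bb, C, E | F, G, Bb, D | F, A, C | Bb, C, E, G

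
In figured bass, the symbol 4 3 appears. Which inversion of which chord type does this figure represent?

4 3 is shorthand for 6/4/3.
Intervals of 6/4/3 above the bass form a seventh chord; the bass is the fifth, so this is second inversion.

seventh chord, second inversion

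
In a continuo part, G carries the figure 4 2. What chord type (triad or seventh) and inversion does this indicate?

seventh chord, third inversion

4 2 is shorthand for 6/4/2.
Intervals of 6/4/2 above the bass form a seventh chord; the bass is the seventh, so this is third inversion.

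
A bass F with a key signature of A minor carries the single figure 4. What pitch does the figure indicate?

B

Counting 3 letter steps above F lands on B; in A minor, that letter is B.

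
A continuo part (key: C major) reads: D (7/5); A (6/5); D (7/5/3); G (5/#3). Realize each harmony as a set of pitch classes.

D, F, A, C | A, C, E, F | D, F, A, C | G, B#, D

D (7/5/3): D, F, A, C.
A (6/5/3): A, C, E, F.
D (7/5/3): D, F, A, C.
G (5/#3): G, B#, D.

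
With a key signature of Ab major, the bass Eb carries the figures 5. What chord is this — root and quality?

The figures 5 indicate a triad in root position.
In root position the bass is the root, so the root is Eb.
The chord tones are Eb, G, Bb, giving Eb major.

Eb major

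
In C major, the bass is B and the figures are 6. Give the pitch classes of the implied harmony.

The written figures 6 are shorthand for 6/3: the 3 is implied.
A third above B in this key is D.
A sixth above B in this key is G.
Together with the bass B, this spells G major in first inversion.

B, D, G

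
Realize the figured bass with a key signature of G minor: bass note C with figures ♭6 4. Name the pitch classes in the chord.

C, F, Ab

A fourth above C in this key is F.
A sixth above C in this key is A, lowered to Ab by the flat.
Together with the bass C, this spells F minor in second inversion.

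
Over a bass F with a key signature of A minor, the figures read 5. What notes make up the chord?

The written figures 5 are shorthand for 5/3: the 3 is implied.
A third above F in this key is A.
A fifth above F in this key is C.
Together with the bass F, this spells F major in root position.

F, A, C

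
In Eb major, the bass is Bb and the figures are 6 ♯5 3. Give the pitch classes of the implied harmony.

Bb, D, F#, G

A third above Bb in this key is D.
A fifth above Bb in this key is F, raised to F# by the sharp.
A sixth above Bb in this key is G.
Together with the bass Bb, this spells G minor-major seventh in first inversion.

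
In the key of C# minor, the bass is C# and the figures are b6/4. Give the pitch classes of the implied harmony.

A fourth above C# in this key is F#.
A sixth above C# in this key is A, lowered to Ab by the flat.

C#, F#, Ab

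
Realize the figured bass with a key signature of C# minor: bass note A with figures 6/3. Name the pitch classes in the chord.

A third above A in this key is C#.
A sixth above A in this key is F#.
Together with the bass A, this spells F# minor in first inversion.

A, C#, F#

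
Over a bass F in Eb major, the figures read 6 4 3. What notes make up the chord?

A third above F in this key is Ab.
A fourth above F in this key is Bb.
A sixth above F in this key is D.
Together with the bass F, this spells Bb dominant seventh in second inversion.

F, Ab, Bb, D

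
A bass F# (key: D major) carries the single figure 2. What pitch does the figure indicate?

Counting 1 letter step above F# lands on G; in D major, that letter is G.

G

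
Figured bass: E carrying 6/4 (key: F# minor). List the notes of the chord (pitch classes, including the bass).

A fourth above E in this key is A.
A sixth above E in this key is C#.
Together with the bass E, this spells A major in second inversion.

E, A, C#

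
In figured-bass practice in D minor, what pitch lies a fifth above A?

E

Counting 4 letter steps above A lands on E; in D minor, that letter is E.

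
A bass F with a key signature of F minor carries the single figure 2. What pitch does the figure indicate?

Counting 1 letter step above F lands on G; in F minor, that letter is G.

G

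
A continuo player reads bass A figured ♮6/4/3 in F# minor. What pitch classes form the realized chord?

A third above A in this key is C#.
A fourth above A in this key is D.
A sixth above A in this key is F#, made natural (F) by the ♮ figure.
Together with the bass A, this spells D minor-major seventh in second inversion.

A, C#, D, F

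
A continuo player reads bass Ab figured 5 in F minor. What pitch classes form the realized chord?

The written figures 5 are shorthand for 5/3: the 3 is implied.
A third above Ab in this key is C.
A fifth above Ab in this key is Eb.
Together with the bass Ab, this spells Ab major in root position.

Ab, C, Eb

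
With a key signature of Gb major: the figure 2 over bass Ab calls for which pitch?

Bb

Counting 1 letter step above Ab lands on B; in Gb major, that letter is Bb.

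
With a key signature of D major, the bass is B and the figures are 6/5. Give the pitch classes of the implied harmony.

The written figures 6/5 are shorthand for 6/5/3: the 3 is implied.
A third above B in this key is D.
A fifth above B in this key is F#.
A sixth above B in this key is G.
Together with the bass B, this spells G major seventh in first inversion.

B, D, F#, G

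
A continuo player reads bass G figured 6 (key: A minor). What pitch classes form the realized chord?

G, B, E

The written figures 6 are shorthand for 6/3: the 3 is implied.
A third above G in this key is B.
A sixth above G in this key is E.
Together with the bass G, this spells E minor in first inversion.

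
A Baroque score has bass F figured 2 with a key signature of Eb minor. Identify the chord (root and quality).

Gb major seventh

The figures 2 indicate a seventh chord in third inversion.
In third inversion the root lies a second above the bass: a second above F in Eb minor is Gb.
The chord tones are F, Gb, Bb, Db, giving Gb major seventh.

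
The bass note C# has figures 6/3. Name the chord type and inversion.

Intervals of 6/3 above the bass form a triad; the bass is the third, so this is first inversion.

triad, first inversion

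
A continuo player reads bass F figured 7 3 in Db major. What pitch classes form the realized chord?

F, Ab, C, Eb

The written figures 7 3 are shorthand for 7/5/3: the 5 is implied.
A third above F in this key is Ab.
A fifth above F in this key is C.
A seventh above F in this key is Eb.
Together with the bass F, this spells F minor seventh in root position.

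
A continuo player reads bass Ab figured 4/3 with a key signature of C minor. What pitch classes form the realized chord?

Ab, C, D, F

The written figures 4/3 are shorthand for 6/4/3: the 6 is implied.
A third above Ab in this key is C.
A fourth above Ab in this key is D.
A sixth above Ab in this key is F.
Together with the bass Ab, this spells D half-diminished seventh in second inversion.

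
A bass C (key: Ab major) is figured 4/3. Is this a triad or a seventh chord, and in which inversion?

4/3 is shorthand for 6/4/3.
Intervals of 6/4/3 above the bass form a seventh chord; the bass is the fifth, so this is second inversion.

seventh chord, second inversion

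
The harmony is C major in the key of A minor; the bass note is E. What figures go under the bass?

6

E is the third of C major, so the chord is in first inversion.
A triad in first inversion is figured 6/3, conventionally abbreviated 6.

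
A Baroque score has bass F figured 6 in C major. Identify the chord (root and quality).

D minor

The figures 6 indicate a triad in first inversion.
In first inversion the root lies a sixth above the bass: a sixth above F in C major is D.
The chord tones are F, A, D, giving D minor.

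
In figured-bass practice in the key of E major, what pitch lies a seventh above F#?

Counting 6 letter steps above F# lands on E; in E major, that letter is E.

E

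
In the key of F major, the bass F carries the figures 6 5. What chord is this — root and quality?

D minor seventh

The figures 6 5 indicate a seventh chord in first inversion.
In first inversion the root lies a sixth above the bass: a sixth above F in F major is D.
The chord tones are F, A, C, D, giving D minor seventh.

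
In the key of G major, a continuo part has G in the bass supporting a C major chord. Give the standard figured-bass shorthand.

6/4

G is the fifth of C major, so the chord is in second inversion.
A triad in second inversion is figured 6/4, conventionally abbreviated 6/4.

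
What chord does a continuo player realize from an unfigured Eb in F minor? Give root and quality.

An unfigured bass indicates a triad in root position.
In root position the bass is the root, so the root is Eb.
The chord tones are Eb, G, Bb, giving Eb major.

Eb major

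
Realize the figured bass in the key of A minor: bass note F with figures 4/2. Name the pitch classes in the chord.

F, G, B, D

The written figures 4/2 are shorthand for 6/4/2: the 6 is implied.
A second above F in this key is G.
A fourth above F in this key is B.
A sixth above F in this key is D.
Together with the bass F, this spells G dominant seventh in third inversion.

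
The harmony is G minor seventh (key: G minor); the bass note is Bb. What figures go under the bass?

6/5

Bb is the third of G minor seventh, so the chord is in first inversion.
A seventh chord in first inversion is figured 6/5/3, conventionally abbreviated 6/5.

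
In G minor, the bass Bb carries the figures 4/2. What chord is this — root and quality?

C minor seventh

The figures 4/2 indicate a seventh chord in third inversion.
In third inversion the root lies a second above the bass: a second above Bb in G minor is C.
The chord tones are Bb, C, Eb, G, giving C minor seventh.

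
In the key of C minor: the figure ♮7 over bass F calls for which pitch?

Counting 6 letter steps above F lands on E; in C minor, that letter is Eb.
The ♮7 figure makes it natural, giving E.

E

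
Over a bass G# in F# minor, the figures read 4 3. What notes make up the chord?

The written figures 4 3 are shorthand for 6/4/3: the 6 is implied.
A third above G# in this key is B.
A fourth above G# in this key is C#.
A sixth above G# in this key is E.
Together with the bass G#, this spells C# minor seventh in second inversion.

G#, B, C#, E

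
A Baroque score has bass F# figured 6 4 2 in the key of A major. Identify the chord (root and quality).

G# half-diminished seventh

The figures 6 4 2 indicate a seventh chord in third inversion.
In third inversion the root lies a second above the bass: a second above F# in A major is G#.
The chord tones are F#, G#, B, D, giving G# half-diminished seventh.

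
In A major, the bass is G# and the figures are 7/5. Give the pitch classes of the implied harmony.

G#, B, D, F#

The written figures 7/5 are shorthand for 7/5/3: the 3 is implied.
A third above G# in this key is B.
A fifth above G# in this key is D.
A seventh above G# in this key is F#.
Together with the bass G#, this spells G# half-diminished seventh in root position.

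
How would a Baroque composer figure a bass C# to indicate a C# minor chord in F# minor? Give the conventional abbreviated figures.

C# is the root of C# minor, so the chord is in root position.
A triad in root position is figured 5/3, conventionally abbreviated (no figures — root-position triad).

no figures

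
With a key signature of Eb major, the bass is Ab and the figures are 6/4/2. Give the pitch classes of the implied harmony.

A second above Ab in this key is Bb.
A fourth above Ab in this key is D.
A sixth above Ab in this key is F.
Together with the bass Ab, this spells Bb dominant seventh in third inversion.

Ab, Bb, D, F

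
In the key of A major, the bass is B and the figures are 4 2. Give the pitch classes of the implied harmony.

B, C#, E, G#

The written figures 4 2 are shorthand for 6/4/2: the 6 is implied.
A second above B in this key is C#.
A fourth above B in this key is E.
A sixth above B in this key is G#.
Together with the bass B, this spells C# minor seventh in third inversion.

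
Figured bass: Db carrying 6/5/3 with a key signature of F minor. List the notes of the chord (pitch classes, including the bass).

A third above Db in this key is F.
A fifth above Db in this key is Ab.
A sixth above Db in this key is Bb.
Together with the bass Db, this spells Bb minor seventh in first inversion.

Db, F, Ab, Bb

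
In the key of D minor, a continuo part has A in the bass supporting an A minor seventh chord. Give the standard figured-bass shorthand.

A is the root of A minor seventh, so the chord is in root position.
A seventh chord in root position is figured 7/5/3, conventionally abbreviated 7.

7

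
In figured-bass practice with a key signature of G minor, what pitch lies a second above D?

Eb

Counting 1 letter step above D lands on E; in G minor, that letter is Eb.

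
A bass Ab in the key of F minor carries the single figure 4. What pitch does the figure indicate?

Counting 3 letter steps above Ab lands on D; in F minor, that letter is Db.

Db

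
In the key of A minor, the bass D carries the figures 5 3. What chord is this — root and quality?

D minor

The figures 5 3 indicate a triad in root position.
In root position the bass is the root, so the root is D.
The chord tones are D, F, A, giving D minor.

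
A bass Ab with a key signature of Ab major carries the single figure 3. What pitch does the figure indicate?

Counting 2 letter steps above Ab lands on C; in Ab major, that letter is C.

C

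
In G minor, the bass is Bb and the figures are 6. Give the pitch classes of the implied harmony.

The written figures 6 are shorthand for 6/3: the 3 is implied.
A third above Bb in this key is D.
A sixth above Bb in this key is G.
Together with the bass Bb, this spells G minor in first inversion.

Bb, D, G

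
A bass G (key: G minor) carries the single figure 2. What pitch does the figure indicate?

A

Counting 1 letter step above G lands on A; in G minor, that letter is A.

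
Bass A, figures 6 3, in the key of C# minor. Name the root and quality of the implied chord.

The figures 6 3 indicate a triad in first inversion.
In first inversion the root lies a sixth above the bass: a sixth above A in C# minor is F#.
The chord tones are A, C#, F#, giving F# minor.

F# minor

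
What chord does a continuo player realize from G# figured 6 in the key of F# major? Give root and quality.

The figures 6 indicate a triad in first inversion.
In first inversion the root lies a sixth above the bass: a sixth above G# in F# major is E#.
The chord tones are G#, B, E#, giving E# diminished.

E# diminished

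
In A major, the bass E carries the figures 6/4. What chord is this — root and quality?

A major

The figures 6/4 indicate a triad in second inversion.
In second inversion the root lies a fourth above the bass: a fourth above E in A major is A.
The chord tones are E, A, C#, giving A major.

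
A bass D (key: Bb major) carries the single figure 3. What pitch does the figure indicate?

Counting 2 letter steps above D lands on F; in Bb major, that letter is F.

F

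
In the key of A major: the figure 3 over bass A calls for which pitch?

Counting 2 letter steps above A lands on C; in A major, that letter is C#.

C#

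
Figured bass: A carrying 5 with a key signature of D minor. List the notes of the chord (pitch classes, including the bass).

A, C, E

The written figures 5 are shorthand for 5/3: the 3 is implied.
A third above A in this key is C.
A fifth above A in this key is E.
Together with the bass A, this spells A minor in root position.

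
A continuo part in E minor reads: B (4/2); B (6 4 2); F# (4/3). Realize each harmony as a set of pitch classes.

B, C, E, G | B, C, E, G | F#, A, B, D

B (6/4/2): B, C, E, G.
B (6/4/2): B, C, E, G.
F# (6/4/3): F#, A, B, D.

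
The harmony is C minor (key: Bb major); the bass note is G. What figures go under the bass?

G is the fifth of C minor, so the chord is in second inversion.
A triad in second inversion is figured 6/4, conventionally abbreviated 6/4.

6/4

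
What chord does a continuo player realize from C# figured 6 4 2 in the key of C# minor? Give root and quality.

The figures 6 4 2 indicate a seventh chord in third inversion.
In third inversion the root lies a second above the bass: a second above C# in C# minor is D#.
The chord tones are C#, D#, F#, A, giving D# half-diminished seventh.

D# half-diminished seventh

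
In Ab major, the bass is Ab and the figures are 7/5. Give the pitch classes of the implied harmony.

The written figures 7/5 are shorthand for 7/5/3: the 3 is implied.
A third above Ab in this key is C.
A fifth above Ab in this key is Eb.
A seventh above Ab in this key is G.
Together with the bass Ab, this spells Ab major seventh in root position.

Ab, C, Eb, G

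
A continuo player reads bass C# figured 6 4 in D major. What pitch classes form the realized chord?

C#, F#, A

A fourth above C# in this key is F#.
A sixth above C# in this key is A.
Together with the bass C#, this spells F# minor in second inversion.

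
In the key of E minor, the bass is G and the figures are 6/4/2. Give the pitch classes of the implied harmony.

A second above G in this key is A.
A fourth above G in this key is C.
A sixth above G in this key is E.
Together with the bass G, this spells A minor seventh in third inversion.

G, A, C, E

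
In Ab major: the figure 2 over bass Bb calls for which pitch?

C

Counting 1 letter step above Bb lands on C; in Ab major, that letter is C.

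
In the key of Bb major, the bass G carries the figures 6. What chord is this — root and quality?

Eb major

The figures 6 indicate a triad in first inversion.
In first inversion the root lies a sixth above the bass: a sixth above G in Bb major is Eb.
The chord tones are G, Bb, Eb, giving Eb major.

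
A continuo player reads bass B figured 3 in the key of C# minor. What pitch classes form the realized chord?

B, D#, F#

The written figures 3 are shorthand for 5/3: the 5 is implied.
A third above B in this key is D#.
A fifth above B in this key is F#.
Together with the bass B, this spells B major in root position.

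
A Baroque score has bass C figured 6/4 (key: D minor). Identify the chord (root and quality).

F major

The figures 6/4 indicate a triad in second inversion.
In second inversion the root lies a fourth above the bass: a fourth above C in D minor is F.
The chord tones are C, F, A, giving F major.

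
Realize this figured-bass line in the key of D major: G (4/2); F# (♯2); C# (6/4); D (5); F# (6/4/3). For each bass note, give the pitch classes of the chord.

G (6/4/2): G, A, C#, E.
F# (6/4/#2): F#, G#, B, D.
C# (6/4): C#, F#, A.
D (5/3): D, F#, A.
F# (6/4/3): F#, A, B, D.

G, A, C#, E | F#, G#, B, D | C#, F#, A | D, F#, A | F#, A, B, D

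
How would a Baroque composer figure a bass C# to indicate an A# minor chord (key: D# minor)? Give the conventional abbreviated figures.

C# is the third of A# minor, so the chord is in first inversion.
A triad in first inversion is figured 6/3, conventionally abbreviated 6.

6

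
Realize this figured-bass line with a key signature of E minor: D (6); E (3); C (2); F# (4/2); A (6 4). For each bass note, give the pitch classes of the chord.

D, F#, B | E, G, B | C, D, F#, A | F#, G, B, D | A, D, F#

D (6/3): D, F#, B.
E (5/3): E, G, B.
C (6/4/2): C, D, F#, A.
F# (6/4/2): F#, G, B, D.
A (6/4): A, D, F#.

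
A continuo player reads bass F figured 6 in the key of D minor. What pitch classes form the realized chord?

F, A, D

The written figures 6 are shorthand for 6/3: the 3 is implied.
A third above F in this key is A.
A sixth above F in this key is D.
Together with the bass F, this spells D minor in first inversion.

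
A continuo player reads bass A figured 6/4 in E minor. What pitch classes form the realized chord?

A fourth above A in this key is D.
A sixth above A in this key is F#.
Together with the bass A, this spells D major in second inversion.

A, D, F#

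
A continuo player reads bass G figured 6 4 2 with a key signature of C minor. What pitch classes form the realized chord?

A second above G in this key is Ab.
A fourth above G in this key is C.
A sixth above G in this key is Eb.
Together with the bass G, this spells Ab major seventh in third inversion.

G, Ab, C, Eb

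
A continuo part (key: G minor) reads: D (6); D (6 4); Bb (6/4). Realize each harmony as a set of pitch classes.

D (6/3): D, F, Bb.
D (6/4): D, G, Bb.
Bb (6/4): Bb, Eb, G.

D, F, Bb | D, G, Bb | Bb, Eb, G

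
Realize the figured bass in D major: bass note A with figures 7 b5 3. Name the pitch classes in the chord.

A, C#, Eb, G

A third above A in this key is C#.
A fifth above A in this key is E, lowered to Eb by the flat.
A seventh above A in this key is G.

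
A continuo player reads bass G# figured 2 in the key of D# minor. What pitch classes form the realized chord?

The written figures 2 are shorthand for 6/4/2: the 6/4 are implied.
A second above G# in this key is A#.
A fourth above G# in this key is C#.
A sixth above G# in this key is E#.
Together with the bass G#, this spells A# minor seventh in third inversion.

G#, A#, C#, E#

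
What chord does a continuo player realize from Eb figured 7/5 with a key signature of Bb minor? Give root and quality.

Eb minor seventh

The figures 7/5 indicate a seventh chord in root position.
In root position the bass is the root, so the root is Eb.
The chord tones are Eb, Gb, Bb, Db, giving Eb minor seventh.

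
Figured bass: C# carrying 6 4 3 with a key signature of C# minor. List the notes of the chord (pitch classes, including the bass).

A third above C# in this key is E.
A fourth above C# in this key is F#.
A sixth above C# in this key is A.
Together with the bass C#, this spells F# minor seventh in second inversion.

C#, E, F#, A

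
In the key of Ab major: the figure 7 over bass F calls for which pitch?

Eb

Counting 6 letter steps above F lands on E; in Ab major, that letter is Eb.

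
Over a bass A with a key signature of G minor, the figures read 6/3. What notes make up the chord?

A, C, F

A third above A in this key is C.
A sixth above A in this key is F.
Together with the bass A, this spells F major in first inversion.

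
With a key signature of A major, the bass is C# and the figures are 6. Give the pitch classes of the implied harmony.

C#, E, A

The written figures 6 are shorthand for 6/3: the 3 is implied.
A third above C# in this key is E.
A sixth above C# in this key is A.
Together with the bass C#, this spells A major in first inversion.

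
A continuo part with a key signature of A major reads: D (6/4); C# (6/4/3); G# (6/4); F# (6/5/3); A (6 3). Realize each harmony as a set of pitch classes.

D, G#, B | C#, E, F#, A | G#, C#, E | F#, A, C#, D | A, C#, F#

D (6/4): D, G#, B.
C# (6/4/3): C#, E, F#, A.
G# (6/4): G#, C#, E.
F# (6/5/3): F#, A, C#, D.
A (6/3): A, C#, F#.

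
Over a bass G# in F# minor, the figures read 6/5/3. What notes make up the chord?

A third above G# in this key is B.
A fifth above G# in this key is D.
A sixth above G# in this key is E.
Together with the bass G#, this spells E dominant seventh in first inversion.

G#, B, D, E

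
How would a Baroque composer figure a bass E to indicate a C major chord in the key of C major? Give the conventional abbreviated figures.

E is the third of C major, so the chord is in first inversion.
A triad in first inversion is figured 6/3, conventionally abbreviated 6.

6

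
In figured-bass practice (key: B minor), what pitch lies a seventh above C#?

B

Counting 6 letter steps above C# lands on B; in B minor, that letter is B.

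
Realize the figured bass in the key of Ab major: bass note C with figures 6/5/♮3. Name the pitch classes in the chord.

A third above C in this key is Eb, made natural (E) by the ♮ figure.
A fifth above C in this key is G.
A sixth above C in this key is Ab.
Together with the bass C, this spells Ab augmented major seventh in first inversion.

C, E, G, Ab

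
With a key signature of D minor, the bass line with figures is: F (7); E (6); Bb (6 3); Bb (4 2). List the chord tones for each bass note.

F (7/5/3): F, A, C, E.
E (6/3): E, G, C.
Bb (6/3): Bb, D, G.
Bb (6/4/2): Bb, C, E, G.

F, A, C, E | E, G, C | Bb, D, G | Bb, C, E, G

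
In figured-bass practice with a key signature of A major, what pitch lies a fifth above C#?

Counting 4 letter steps above C# lands on G; in A major, that letter is G#.

G#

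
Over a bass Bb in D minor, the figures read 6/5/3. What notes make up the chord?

Bb, D, F, G

A third above Bb in this key is D.
A fifth above Bb in this key is F.
A sixth above Bb in this key is G.
Together with the bass Bb, this spells G minor seventh in first inversion.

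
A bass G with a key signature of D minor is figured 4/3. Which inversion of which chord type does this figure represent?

4/3 is shorthand for 6/4/3.
Intervals of 6/4/3 above the bass form a seventh chord; the bass is the fifth, so this is second inversion.

seventh chord, second inversion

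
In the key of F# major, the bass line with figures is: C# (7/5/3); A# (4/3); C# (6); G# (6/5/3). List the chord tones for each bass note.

C# (7/5/3): C#, E#, G#, B.
A# (6/4/3): A#, C#, D#, F#.
C# (6/3): C#, E#, A#.
G# (6/5/3): G#, B, D#, E#.

C#, E#, G#, B | A#, C#, D#, F# | C#, E#, A# | G#, B, D#, E#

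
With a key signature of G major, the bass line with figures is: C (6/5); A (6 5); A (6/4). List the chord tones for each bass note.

C, E, G, A | A, C, E, F# | A, D, F#

C (6/5/3): C, E, G, A.
A (6/5/3): A, C, E, F#.
A (6/4): A, D, F#.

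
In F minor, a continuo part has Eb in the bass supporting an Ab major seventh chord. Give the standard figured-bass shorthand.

4/3

Eb is the fifth of Ab major seventh, so the chord is in second inversion.
A seventh chord in second inversion is figured 6/4/3, conventionally abbreviated 4/3.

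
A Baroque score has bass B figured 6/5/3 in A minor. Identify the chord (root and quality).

The figures 6/5/3 indicate a seventh chord in first inversion.
In first inversion the root lies a sixth above the bass: a sixth above B in A minor is G.
The chord tones are B, D, F, G, giving G dominant seventh.

G dominant seventh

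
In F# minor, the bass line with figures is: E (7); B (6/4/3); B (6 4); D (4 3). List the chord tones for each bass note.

E, G#, B, D | B, D, E, G# | B, E, G# | D, F#, G#, B

E (7/5/3): E, G#, B, D.
B (6/4/3): B, D, E, G#.
B (6/4): B, E, G#.
D (6/4/3): D, F#, G#, B.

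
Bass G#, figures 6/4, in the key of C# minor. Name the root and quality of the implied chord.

C# minor

The figures 6/4 indicate a triad in second inversion.
In second inversion the root lies a fourth above the bass: a fourth above G# in C# minor is C#.
The chord tones are G#, C#, E, giving C# minor.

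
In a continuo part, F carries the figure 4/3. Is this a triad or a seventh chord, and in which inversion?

seventh chord, second inversion

4/3 is shorthand for 6/4/3.
Intervals of 6/4/3 above the bass form a seventh chord; the bass is the fifth, so this is second inversion.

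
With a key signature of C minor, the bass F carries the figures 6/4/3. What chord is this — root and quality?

Bb dominant seventh

The figures 6/4/3 indicate a seventh chord in second inversion.
In second inversion the root lies a fourth above the bass: a fourth above F in C minor is Bb.
The chord tones are F, Ab, Bb, D, giving Bb dominant seventh.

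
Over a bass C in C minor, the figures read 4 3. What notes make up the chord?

C, Eb, F, Ab

The written figures 4 3 are shorthand for 6/4/3: the 6 is implied.
A third above C in this key is Eb.
A fourth above C in this key is F.
A sixth above C in this key is Ab.
Together with the bass C, this spells F minor seventh in second inversion.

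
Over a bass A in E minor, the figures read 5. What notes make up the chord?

The written figures 5 are shorthand for 5/3: the 3 is implied.
A third above A in this key is C.
A fifth above A in this key is E.
Together with the bass A, this spells A minor in root position.

A, C, E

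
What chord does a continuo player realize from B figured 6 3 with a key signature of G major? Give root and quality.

The figures 6 3 indicate a triad in first inversion.
In first inversion the root lies a sixth above the bass: a sixth above B in G major is G.
The chord tones are B, D, G, giving G major.

G major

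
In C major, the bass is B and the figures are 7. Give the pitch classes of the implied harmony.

B, D, F, A

The written figures 7 are shorthand for 7/5/3: the 5/3 are implied.
A third above B in this key is D.
A fifth above B in this key is F.
A seventh above B in this key is A.
Together with the bass B, this spells B half-diminished seventh in root position.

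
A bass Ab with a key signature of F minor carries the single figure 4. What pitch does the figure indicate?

Counting 3 letter steps above Ab lands on D; in F minor, that letter is Db.

Db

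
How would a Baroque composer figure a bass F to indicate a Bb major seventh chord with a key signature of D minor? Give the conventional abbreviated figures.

4/3

F is the fifth of Bb major seventh, so the chord is in second inversion.
A seventh chord in second inversion is figured 6/4/3, conventionally abbreviated 4/3.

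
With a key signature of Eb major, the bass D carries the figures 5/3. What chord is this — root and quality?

D diminished

The figures 5/3 indicate a triad in root position.
In root position the bass is the root, so the root is D.
The chord tones are D, F, Ab, giving D diminished.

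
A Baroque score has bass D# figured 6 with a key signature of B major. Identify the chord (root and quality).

B major

The figures 6 indicate a triad in first inversion.
In first inversion the root lies a sixth above the bass: a sixth above D# in B major is B.
The chord tones are D#, F#, B, giving B major.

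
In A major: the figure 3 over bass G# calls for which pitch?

Counting 2 letter steps above G# lands on B; in A major, that letter is B.

B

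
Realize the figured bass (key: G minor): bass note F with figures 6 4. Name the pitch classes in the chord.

F, Bb, D

A fourth above F in this key is Bb.
A sixth above F in this key is D.
Together with the bass F, this spells Bb major in second inversion.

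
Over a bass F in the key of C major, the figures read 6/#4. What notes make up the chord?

A fourth above F in this key is B, raised to B# by the sharp.
A sixth above F in this key is D.

F, B#, D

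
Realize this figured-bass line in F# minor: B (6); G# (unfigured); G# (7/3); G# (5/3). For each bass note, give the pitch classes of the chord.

B, D, G# | G#, B, D | G#, B, D, F# | G#, B, D

B (6/3): B, D, G#.
G# (5/3): G#, B, D.
G# (7/5/3): G#, B, D, F#.
G# (5/3): G#, B, D.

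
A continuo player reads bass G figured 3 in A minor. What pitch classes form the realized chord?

G, B, D

The written figures 3 are shorthand for 5/3: the 5 is implied.
A third above G in this key is B.
A fifth above G in this key is D.
Together with the bass G, this spells G major in root position.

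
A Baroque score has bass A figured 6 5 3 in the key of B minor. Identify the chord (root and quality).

F# minor seventh

The figures 6 5 3 indicate a seventh chord in first inversion.
In first inversion the root lies a sixth above the bass: a sixth above A in B minor is F#.
The chord tones are A, C#, E, F#, giving F# minor seventh.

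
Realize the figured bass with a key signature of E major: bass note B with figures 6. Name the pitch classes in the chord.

The written figures 6 are shorthand for 6/3: the 3 is implied.
A third above B in this key is D#.
A sixth above B in this key is G#.
Together with the bass B, this spells G# minor in first inversion.

B, D#, G#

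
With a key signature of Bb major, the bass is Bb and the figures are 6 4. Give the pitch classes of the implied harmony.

A fourth above Bb in this key is Eb.
A sixth above Bb in this key is G.
Together with the bass Bb, this spells Eb major in second inversion.

Bb, Eb, G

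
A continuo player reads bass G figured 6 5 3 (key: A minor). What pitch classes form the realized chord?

G, B, D, E

A third above G in this key is B.
A fifth above G in this key is D.
A sixth above G in this key is E.
Together with the bass G, this spells E minor seventh in first inversion.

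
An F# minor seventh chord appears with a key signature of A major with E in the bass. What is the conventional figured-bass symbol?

E is the seventh of F# minor seventh, so the chord is in third inversion.
A seventh chord in third inversion is figured 6/4/2, conventionally abbreviated 4/2.

4/2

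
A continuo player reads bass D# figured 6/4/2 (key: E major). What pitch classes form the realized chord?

D#, E, G#, B

A second above D# in this key is E.
A fourth above D# in this key is G#.
A sixth above D# in this key is B.
Together with the bass D#, this spells E major seventh in third inversion.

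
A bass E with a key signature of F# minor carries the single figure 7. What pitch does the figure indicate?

D

Counting 6 letter steps above E lands on D; in F# minor, that letter is D.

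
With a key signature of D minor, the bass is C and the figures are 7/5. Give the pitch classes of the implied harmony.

The written figures 7/5 are shorthand for 7/5/3: the 3 is implied.
A third above C in this key is E.
A fifth above C in this key is G.
A seventh above C in this key is Bb.
Together with the bass C, this spells C dominant seventh in root position.

C, E, G, Bb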